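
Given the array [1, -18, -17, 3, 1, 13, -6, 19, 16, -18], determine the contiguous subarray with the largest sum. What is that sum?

Using Kadane's algorithm on [1, -18, -17, 3, 1, 13, -6, 19, 16, -18]:

Scanning through the array:
Position 1 (value -18): max_ending_here = -17, max_so_far = 1
Position 2 (value -17): max_ending_here = -17, max_so_far = 1
Position 3 (value 3): max_ending_here = 3, max_so_far = 3
Position 4 (value 1): max_ending_here = 4, max_so_far = 4
Position 5 (value 13): max_ending_here = 17, max_so_far = 17
Position 6 (value -6): max_ending_here = 11, max_so_far = 17
Position 7 (value 19): max_ending_here = 30, max_so_far = 30
Position 8 (value 16): max_ending_here = 46, max_so_far = 46
Position 9 (value -18): max_ending_here = 28, max_so_far = 46

Maximum subarray: [3, 1, 13, -6, 19, 16]
Maximum sum: 46

The maximum subarray is [3, 1, 13, -6, 19, 16] with sum 46. This subarray runs from index 3 to index 8.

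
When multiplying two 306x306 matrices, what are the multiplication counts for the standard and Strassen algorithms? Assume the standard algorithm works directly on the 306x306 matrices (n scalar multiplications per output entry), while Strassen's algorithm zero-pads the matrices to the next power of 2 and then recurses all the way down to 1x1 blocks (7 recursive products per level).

Matrix multiplication for 306x306 matrices:

Strassen's algorithm requires power-of-2 dimensions. Pad 306x306 to 512x512 (next power of 2).

Standard algorithm: 306^3 = 28652616 multiplications
Strassen's algorithm: 7^(log2(512)) = 7^9 = 40353607 multiplications
Difference: 28652616 - 40353607 = -11700991 (Strassen uses MORE here due to padding overhead — for small or just-over-power-of-2 n, padding can outweigh the per-level savings)

Standard: 28652616 multiplications (306^3). Strassen: 40353607 multiplications (7^9, after padding to 512x512). Strassen reduces 8 recursive multiplications to 7 at each level.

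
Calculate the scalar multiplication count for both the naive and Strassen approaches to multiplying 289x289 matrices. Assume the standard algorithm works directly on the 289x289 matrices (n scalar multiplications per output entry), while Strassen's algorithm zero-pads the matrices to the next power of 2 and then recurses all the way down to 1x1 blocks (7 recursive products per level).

Matrix multiplication for 289x289 matrices:

Strassen's algorithm requires power-of-2 dimensions. Pad 289x289 to 512x512 (next power of 2).

Standard algorithm: 289^3 = 24137569 multiplications
Strassen's algorithm: 7^(log2(512)) = 7^9 = 40353607 multiplications
Difference: 24137569 - 40353607 = -16216038 (Strassen uses MORE here due to padding overhead — for small or just-over-power-of-2 n, padding can outweigh the per-level savings)

Standard: 24137569 multiplications (289^3). Strassen: 40353607 multiplications (7^9, after padding to 512x512). Strassen reduces 8 recursive multiplications to 7 at each level.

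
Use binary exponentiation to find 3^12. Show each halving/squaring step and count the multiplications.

Computing 3^12 by squaring (build up from 3^1; each line after the first costs one multiplication):

3^1 = 3
3^2 = (3^1)^2 = 3^2 = 9
3^3 = 3 * 3^2 = 3 * 9 = 27
3^6 = (3^3)^2 = 27^2 = 729
3^12 = (3^6)^2 = 729^2 = 531441

Result: 531441
Multiplications needed: 4 (4 lines after 3^1)

3^12 = 531441. Using exponentiation by squaring, this requires 4 multiplications. The key idea: if the exponent is even, square the half-power; if odd, multiply by the base once.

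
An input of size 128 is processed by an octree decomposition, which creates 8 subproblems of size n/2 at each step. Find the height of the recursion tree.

For divide and conquer with division factor 2:

Problem sizes at each level:
Level 0: 128
Level 1: 64
Level 2: 32
Level 3: 16
Level 4: 8
Level 5: 4
Level 6: 2
Level 7: 1

The root is level 0 and the size-1 base case is level 7 (the tree spans levels 0 through 7, i.e. 8 levels counting the root), so the depth is the number of divisions: log_2(128) = 7

The recursion tree depth is log_2(128) = 7. At each level, the problem size is divided by 2, so it takes 7 divisions to reduce to a base case of size 1. The algorithm makes 8 recursive calls at each level.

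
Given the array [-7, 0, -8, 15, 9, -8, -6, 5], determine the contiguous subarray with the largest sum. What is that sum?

Using Kadane's algorithm on [-7, 0, -8, 15, 9, -8, -6, 5]:

Scanning through the array:
Position 1 (value 0): max_ending_here = 0, max_so_far = 0
Position 2 (value -8): max_ending_here = -8, max_so_far = 0
Position 3 (value 15): max_ending_here = 15, max_so_far = 15
Position 4 (value 9): max_ending_here = 24, max_so_far = 24
Position 5 (value -8): max_ending_here = 16, max_so_far = 24
Position 6 (value -6): max_ending_here = 10, max_so_far = 24
Position 7 (value 5): max_ending_here = 15, max_so_far = 24

Maximum subarray: [15, 9]
Maximum sum: 24

The maximum subarray is [15, 9] with sum 24. This subarray runs from index 3 to index 4.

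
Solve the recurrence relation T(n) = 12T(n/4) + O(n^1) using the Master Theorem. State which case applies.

Master Theorem for T(n) = 12T(n/4) + O(n^1):

a = 12, b = 4, c = 1
log_b(a) = log_4(12) = 1.7925

Case 1: c = 1 < log_4(12) = 1.7925
T(n) = O(n^(log_4 12))

For T(n) = 12T(n/4) + O(n^1): log_4(12) = 1.7925. This is Case 1 of the Master Theorem (c < log_b(a), work dominated by leaves), giving O(n^(log_4 12)).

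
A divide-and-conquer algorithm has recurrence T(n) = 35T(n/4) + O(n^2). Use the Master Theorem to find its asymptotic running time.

Master Theorem for T(n) = 35T(n/4) + O(n^2):

a = 35, b = 4, c = 2
log_b(a) = log_4(35) = 2.5646

Case 1: c = 2 < log_4(35) = 2.5646
T(n) = O(n^(log_4 35))

For T(n) = 35T(n/4) + O(n^2): log_4(35) = 2.5646. This is Case 1 of the Master Theorem (c < log_b(a), work dominated by leaves), giving O(n^(log_4 35)).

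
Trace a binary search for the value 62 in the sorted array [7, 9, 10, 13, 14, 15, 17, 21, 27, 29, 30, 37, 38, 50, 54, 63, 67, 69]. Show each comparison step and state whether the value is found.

Binary search for 62 in [7, 9, 10, 13, 14, 15, 17, 21, 27, 29, 30, 37, 38, 50, 54, 63, 67, 69]:

lo=0, hi=17, mid=8, arr[mid]=27 -> 27 < 62, search right half
lo=9, hi=17, mid=13, arr[mid]=50 -> 50 < 62, search right half
lo=14, hi=17, mid=15, arr[mid]=63 -> 63 > 62, search left half
lo=14, hi=14, mid=14, arr[mid]=54 -> 54 < 62, search right half
lo=15 > hi=14, target 62 not found

Binary search determines that 62 is not in the array after 4 comparisons. The search space was exhausted without finding the target.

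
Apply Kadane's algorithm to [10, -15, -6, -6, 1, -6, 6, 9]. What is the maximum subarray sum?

Using Kadane's algorithm on [10, -15, -6, -6, 1, -6, 6, 9]:

Scanning through the array:
Position 1 (value -15): max_ending_here = -5, max_so_far = 10
Position 2 (value -6): max_ending_here = -6, max_so_far = 10
Position 3 (value -6): max_ending_here = -6, max_so_far = 10
Position 4 (value 1): max_ending_here = 1, max_so_far = 10
Position 5 (value -6): max_ending_here = -5, max_so_far = 10
Position 6 (value 6): max_ending_here = 6, max_so_far = 10
Position 7 (value 9): max_ending_here = 15, max_so_far = 15

Maximum subarray: [6, 9]
Maximum sum: 15

The maximum subarray is [6, 9] with sum 15. This subarray runs from index 6 to index 7.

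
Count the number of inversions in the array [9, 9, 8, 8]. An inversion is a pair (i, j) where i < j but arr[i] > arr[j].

Finding inversions in [9, 9, 8, 8]:

(0, 2): arr[0]=9 > arr[2]=8
(0, 3): arr[0]=9 > arr[3]=8
(1, 2): arr[1]=9 > arr[2]=8
(1, 3): arr[1]=9 > arr[3]=8

Total inversions: 4

The array has 4 inversion(s): (0,2), (0,3), (1,2), (1,3). Each pair (i,j) satisfies i < j and arr[i] > arr[j].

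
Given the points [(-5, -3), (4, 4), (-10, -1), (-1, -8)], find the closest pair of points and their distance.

Computing all pairwise distances among 4 points:

d((-5, -3), (4, 4)) = 11.4018
d((-5, -3), (-10, -1)) = 5.3852 <-- minimum
d((-5, -3), (-1, -8)) = 6.4031
d((4, 4), (-10, -1)) = 14.8661
d((4, 4), (-1, -8)) = 13.0
d((-10, -1), (-1, -8)) = 11.4018

Closest pair: (-5, -3) and (-10, -1) with distance 5.3852

The closest pair is (-5, -3) and (-10, -1) with Euclidean distance 5.3852. For 4 points, brute-force pairwise comparison is shown above. For large n, the divide-and-conquer algorithm (sort by x, recurse on halves, check the dividing strip) achieves O(n log n).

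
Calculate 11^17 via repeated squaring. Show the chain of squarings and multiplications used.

Computing 11^17 by squaring (build up from 11^1; each line after the first costs one multiplication):

11^1 = 11
11^2 = (11^1)^2 = 11^2 = 121
11^4 = (11^2)^2 = 121^2 = 14641
11^8 = (11^4)^2 = 14641^2 = 214358881
11^16 = (11^8)^2 = 214358881^2 = 45949729863572161
11^17 = 11 * 11^16 = 11 * 45949729863572161 = 505447028499293771

Result: 505447028499293771
Multiplications needed: 5 (5 lines after 11^1)

11^17 = 505447028499293771. Using exponentiation by squaring, this requires 5 multiplications. The key idea: if the exponent is even, square the half-power; if odd, multiply by the base once.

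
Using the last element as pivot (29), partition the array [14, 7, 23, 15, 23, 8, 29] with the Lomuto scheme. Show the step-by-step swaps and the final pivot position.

Lomuto partition with pivot = 29:

Initial array: [14, 7, 23, 15, 23, 8, 29]

arr[0]=14 <= 29: swap with position 0, array becomes [14, 7, 23, 15, 23, 8, 29]
arr[1]=7 <= 29: swap with position 1, array becomes [14, 7, 23, 15, 23, 8, 29]
arr[2]=23 <= 29: swap with position 2, array becomes [14, 7, 23, 15, 23, 8, 29]
arr[3]=15 <= 29: swap with position 3, array becomes [14, 7, 23, 15, 23, 8, 29]
arr[4]=23 <= 29: swap with position 4, array becomes [14, 7, 23, 15, 23, 8, 29]
arr[5]=8 <= 29: swap with position 5, array becomes [14, 7, 23, 15, 23, 8, 29]

Place pivot at position 6: [14, 7, 23, 15, 23, 8, 29]
Pivot position: 6

After partitioning with pivot 29, the array becomes [14, 7, 23, 15, 23, 8, 29]. The pivot is placed at index 6. All elements to the left of the pivot are <= 29, and all elements to the right are > 29.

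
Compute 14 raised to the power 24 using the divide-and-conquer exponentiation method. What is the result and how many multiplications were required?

Computing 14^24 by squaring (build up from 14^1; each line after the first costs one multiplication):

14^1 = 14
14^2 = (14^1)^2 = 14^2 = 196
14^3 = 14 * 14^2 = 14 * 196 = 2744
14^6 = (14^3)^2 = 2744^2 = 7529536
14^12 = (14^6)^2 = 7529536^2 = 56693912375296
14^24 = (14^12)^2 = 56693912375296^2 = 3214199700417740936751087616

Result: 3214199700417740936751087616
Multiplications needed: 5 (5 lines after 14^1)

14^24 = 3214199700417740936751087616. Using exponentiation by squaring, this requires 5 multiplications. The key idea: if the exponent is even, square the half-power; if odd, multiply by the base once.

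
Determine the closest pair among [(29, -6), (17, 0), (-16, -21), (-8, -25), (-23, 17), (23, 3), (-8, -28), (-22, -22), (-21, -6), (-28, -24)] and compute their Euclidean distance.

Computing all pairwise distances among 10 points:

d((29, -6), (17, 0)) = 13.4164
d((29, -6), (-16, -21)) = 47.4342
d((29, -6), (-8, -25)) = 41.5933
d((29, -6), (-23, 17)) = 56.8595
d((29, -6), (23, 3)) = 10.8167
d((29, -6), (-8, -28)) = 43.0465
d((29, -6), (-22, -22)) = 53.4509
d((29, -6), (-21, -6)) = 50.0
d((29, -6), (-28, -24)) = 59.7746
d((17, 0), (-16, -21)) = 39.1152
d((17, 0), (-8, -25)) = 35.3553
d((17, 0), (-23, 17)) = 43.4626
d((17, 0), (23, 3)) = 6.7082
d((17, 0), (-8, -28)) = 37.5366
d((17, 0), (-22, -22)) = 44.7772
d((17, 0), (-21, -6)) = 38.4708
d((17, 0), (-28, -24)) = 51.0
d((-16, -21), (-8, -25)) = 8.9443
d((-16, -21), (-23, 17)) = 38.6394
d((-16, -21), (23, 3)) = 45.793
d((-16, -21), (-8, -28)) = 10.6301
d((-16, -21), (-22, -22)) = 6.0828
d((-16, -21), (-21, -6)) = 15.8114
d((-16, -21), (-28, -24)) = 12.3693
d((-8, -25), (-23, 17)) = 44.5982
d((-8, -25), (23, 3)) = 41.7732
d((-8, -25), (-8, -28)) = 3.0 <-- minimum
d((-8, -25), (-22, -22)) = 14.3178
d((-8, -25), (-21, -6)) = 23.0217
d((-8, -25), (-28, -24)) = 20.025
d((-23, 17), (23, 3)) = 48.0833
d((-23, 17), (-8, -28)) = 47.4342
d((-23, 17), (-22, -22)) = 39.0128
d((-23, 17), (-21, -6)) = 23.0868
d((-23, 17), (-28, -24)) = 41.3038
d((23, 3), (-8, -28)) = 43.8406
d((23, 3), (-22, -22)) = 51.4782
d((23, 3), (-21, -6)) = 44.911
d((23, 3), (-28, -24)) = 57.7062
d((-8, -28), (-22, -22)) = 15.2315
d((-8, -28), (-21, -6)) = 25.5539
d((-8, -28), (-28, -24)) = 20.3961
d((-22, -22), (-21, -6)) = 16.0312
d((-22, -22), (-28, -24)) = 6.3246
d((-21, -6), (-28, -24)) = 19.3132

Closest pair: (-8, -25) and (-8, -28) with distance 3.0

The closest pair is (-8, -25) and (-8, -28) with Euclidean distance 3.0. For 10 points, brute-force pairwise comparison is shown above. For large n, the divide-and-conquer algorithm (sort by x, recurse on halves, check the dividing strip) achieves O(n log n).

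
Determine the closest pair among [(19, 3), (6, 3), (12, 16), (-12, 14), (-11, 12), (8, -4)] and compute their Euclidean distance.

Computing all pairwise distances among 6 points:

d((19, 3), (6, 3)) = 13.0
d((19, 3), (12, 16)) = 14.7648
d((19, 3), (-12, 14)) = 32.8938
d((19, 3), (-11, 12)) = 31.3209
d((19, 3), (8, -4)) = 13.0384
d((6, 3), (12, 16)) = 14.3178
d((6, 3), (-12, 14)) = 21.095
d((6, 3), (-11, 12)) = 19.2354
d((6, 3), (8, -4)) = 7.2801
d((12, 16), (-12, 14)) = 24.0832
d((12, 16), (-11, 12)) = 23.3452
d((12, 16), (8, -4)) = 20.3961
d((-12, 14), (-11, 12)) = 2.2361 <-- minimum
d((-12, 14), (8, -4)) = 26.9072
d((-11, 12), (8, -4)) = 24.8395

Closest pair: (-12, 14) and (-11, 12) with distance 2.2361

The closest pair is (-12, 14) and (-11, 12) with Euclidean distance 2.2361. For 6 points, brute-force pairwise comparison is shown above. For large n, the divide-and-conquer algorithm (sort by x, recurse on halves, check the dividing strip) achieves O(n log n).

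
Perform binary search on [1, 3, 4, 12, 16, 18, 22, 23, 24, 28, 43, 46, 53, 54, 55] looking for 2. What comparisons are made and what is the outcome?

Binary search for 2 in [1, 3, 4, 12, 16, 18, 22, 23, 24, 28, 43, 46, 53, 54, 55]:

lo=0, hi=14, mid=7, arr[mid]=23 -> 23 > 2, search left half
lo=0, hi=6, mid=3, arr[mid]=12 -> 12 > 2, search left half
lo=0, hi=2, mid=1, arr[mid]=3 -> 3 > 2, search left half
lo=0, hi=0, mid=0, arr[mid]=1 -> 1 < 2, search right half
lo=1 > hi=0, target 2 not found

Binary search determines that 2 is not in the array after 4 comparisons. The search space was exhausted without finding the target.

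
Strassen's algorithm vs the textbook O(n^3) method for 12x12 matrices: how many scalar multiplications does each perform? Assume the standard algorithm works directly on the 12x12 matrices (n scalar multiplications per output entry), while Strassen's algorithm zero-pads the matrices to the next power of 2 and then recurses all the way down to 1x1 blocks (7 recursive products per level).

Matrix multiplication for 12x12 matrices:

Strassen's algorithm requires power-of-2 dimensions. Pad 12x12 to 16x16 (next power of 2).

Standard algorithm: 12^3 = 1728 multiplications
Strassen's algorithm: 7^(log2(16)) = 7^4 = 2401 multiplications
Difference: 1728 - 2401 = -673 (Strassen uses MORE here due to padding overhead — for small or just-over-power-of-2 n, padding can outweigh the per-level savings)

Standard: 1728 multiplications (12^3). Strassen: 2401 multiplications (7^4, after padding to 16x16). Strassen reduces 8 recursive multiplications to 7 at each level.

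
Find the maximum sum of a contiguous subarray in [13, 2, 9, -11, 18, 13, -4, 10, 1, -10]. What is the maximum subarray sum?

Using Kadane's algorithm on [13, 2, 9, -11, 18, 13, -4, 10, 1, -10]:

Scanning through the array:
Position 1 (value 2): max_ending_here = 15, max_so_far = 15
Position 2 (value 9): max_ending_here = 24, max_so_far = 24
Position 3 (value -11): max_ending_here = 13, max_so_far = 24
Position 4 (value 18): max_ending_here = 31, max_so_far = 31
Position 5 (value 13): max_ending_here = 44, max_so_far = 44
Position 6 (value -4): max_ending_here = 40, max_so_far = 44
Position 7 (value 10): max_ending_here = 50, max_so_far = 50
Position 8 (value 1): max_ending_here = 51, max_so_far = 51
Position 9 (value -10): max_ending_here = 41, max_so_far = 51

Maximum subarray: [13, 2, 9, -11, 18, 13, -4, 10, 1]
Maximum sum: 51

The maximum subarray is [13, 2, 9, -11, 18, 13, -4, 10, 1] with sum 51. This subarray runs from index 0 to index 8.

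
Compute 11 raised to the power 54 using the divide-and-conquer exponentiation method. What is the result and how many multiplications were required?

Computing 11^54 by squaring (build up from 11^1; each line after the first costs one multiplication):

11^1 = 11
11^2 = (11^1)^2 = 11^2 = 121
11^3 = 11 * 11^2 = 11 * 121 = 1331
11^6 = (11^3)^2 = 1331^2 = 1771561
11^12 = (11^6)^2 = 1771561^2 = 3138428376721
11^13 = 11 * 11^12 = 11 * 3138428376721 = 34522712143931
11^26 = (11^13)^2 = 34522712143931^2 = 1191817653772720942460132761
11^27 = 11 * 11^26 = 11 * 1191817653772720942460132761 = 13109994191499930367061460371
11^54 = (11^27)^2 = 13109994191499930367061460371^2 = 171871947701161912897410416779483616222663749691203457641

Result: 171871947701161912897410416779483616222663749691203457641
Multiplications needed: 8 (8 lines after 11^1)

11^54 = 171871947701161912897410416779483616222663749691203457641. Using exponentiation by squaring, this requires 8 multiplications. The key idea: if the exponent is even, square the half-power; if odd, multiply by the base once.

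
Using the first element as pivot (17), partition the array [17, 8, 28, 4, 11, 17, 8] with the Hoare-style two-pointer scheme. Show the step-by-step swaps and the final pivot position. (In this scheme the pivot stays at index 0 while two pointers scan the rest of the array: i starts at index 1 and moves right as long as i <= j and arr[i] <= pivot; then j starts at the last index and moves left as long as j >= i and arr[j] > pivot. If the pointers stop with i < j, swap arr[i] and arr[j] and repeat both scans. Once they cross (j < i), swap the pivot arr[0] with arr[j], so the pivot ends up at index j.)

Hoare-style two-pointer partition with pivot = 17:

Initial array: [17, 8, 28, 4, 11, 17, 8]

Pointers start at i = 1, j = 6.
i stops at index 2 (arr[2]=28 > 17), j stops at index 6 (arr[6]=8 <= 17): swap arr[2] and arr[6], array becomes [17, 8, 8, 4, 11, 17, 28]
i ends at 6, j ends at 5: the pointers have crossed (j < i), so scanning stops.

Swap pivot arr[0] with arr[5] to place pivot at position 5: [17, 8, 8, 4, 11, 17, 28]
Pivot position: 5

After partitioning with pivot 17, the array becomes [17, 8, 8, 4, 11, 17, 28]. The pivot is placed at index 5. All elements to the left of the pivot are <= 17, and all elements to the right are > 17.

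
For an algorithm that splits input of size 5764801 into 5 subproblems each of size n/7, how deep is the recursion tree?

For divide and conquer with division factor 7:

Problem sizes at each level:
Level 0: 5764801
Level 1: 823543
Level 2: 117649
Level 3: 16807
Level 4: 2401
Level 5: 343
Level 6: 49
Level 7: 7
Level 8: 1

The root is level 0 and the size-1 base case is level 8 (the tree spans levels 0 through 8, i.e. 9 levels counting the root), so the depth is the number of divisions: log_7(5764801) = 8

The recursion tree depth is log_7(5764801) = 8. At each level, the problem size is divided by 7, so it takes 8 divisions to reduce to a base case of size 1. The algorithm makes 5 recursive calls at each level.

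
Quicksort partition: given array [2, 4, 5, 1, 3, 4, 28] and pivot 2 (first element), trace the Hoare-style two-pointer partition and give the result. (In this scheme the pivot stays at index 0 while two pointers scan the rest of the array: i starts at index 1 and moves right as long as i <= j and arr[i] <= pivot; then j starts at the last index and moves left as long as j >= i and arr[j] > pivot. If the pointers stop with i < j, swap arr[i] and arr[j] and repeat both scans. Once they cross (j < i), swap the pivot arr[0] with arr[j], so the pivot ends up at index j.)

Hoare-style two-pointer partition with pivot = 2:

Initial array: [2, 4, 5, 1, 3, 4, 28]

Pointers start at i = 1, j = 6.
i stops at index 1 (arr[1]=4 > 2), j stops at index 3 (arr[3]=1 <= 2): swap arr[1] and arr[3], array becomes [2, 1, 5, 4, 3, 4, 28]
i ends at 2, j ends at 1: the pointers have crossed (j < i), so scanning stops.

Swap pivot arr[0] with arr[1] to place pivot at position 1: [1, 2, 5, 4, 3, 4, 28]
Pivot position: 1

After partitioning with pivot 2, the array becomes [1, 2, 5, 4, 3, 4, 28]. The pivot is placed at index 1. All elements to the left of the pivot are <= 2, and all elements to the right are > 2.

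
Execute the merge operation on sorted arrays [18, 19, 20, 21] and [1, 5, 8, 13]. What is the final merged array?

Merging process:

Compare 18 vs 1: take 1 from right. Merged: [1]
Compare 18 vs 5: take 5 from right. Merged: [1, 5]
Compare 18 vs 8: take 8 from right. Merged: [1, 5, 8]
Compare 18 vs 13: take 13 from right. Merged: [1, 5, 8, 13]
Append remaining from left: [18, 19, 20, 21]. Merged: [1, 5, 8, 13, 18, 19, 20, 21]

Final merged array: [1, 5, 8, 13, 18, 19, 20, 21]
Total comparisons: 4

The merged array is [1, 5, 8, 13, 18, 19, 20, 21], requiring 4 comparisons. The merge step runs in O(n) time where n is the total number of elements.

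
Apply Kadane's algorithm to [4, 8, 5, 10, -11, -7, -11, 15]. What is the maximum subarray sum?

Using Kadane's algorithm on [4, 8, 5, 10, -11, -7, -11, 15]:

Scanning through the array:
Position 1 (value 8): max_ending_here = 12, max_so_far = 12
Position 2 (value 5): max_ending_here = 17, max_so_far = 17
Position 3 (value 10): max_ending_here = 27, max_so_far = 27
Position 4 (value -11): max_ending_here = 16, max_so_far = 27
Position 5 (value -7): max_ending_here = 9, max_so_far = 27
Position 6 (value -11): max_ending_here = -2, max_so_far = 27
Position 7 (value 15): max_ending_here = 15, max_so_far = 27

Maximum subarray: [4, 8, 5, 10]
Maximum sum: 27

The maximum subarray is [4, 8, 5, 10] with sum 27. This subarray runs from index 0 to index 3.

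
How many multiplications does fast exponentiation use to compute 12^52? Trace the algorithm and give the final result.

Computing 12^52 by squaring (build up from 12^1; each line after the first costs one multiplication):

12^1 = 12
12^2 = (12^1)^2 = 12^2 = 144
12^3 = 12 * 12^2 = 12 * 144 = 1728
12^6 = (12^3)^2 = 1728^2 = 2985984
12^12 = (12^6)^2 = 2985984^2 = 8916100448256
12^13 = 12 * 12^12 = 12 * 8916100448256 = 106993205379072
12^26 = (12^13)^2 = 106993205379072^2 = 11447545997288281555215581184
12^52 = (12^26)^2 = 11447545997288281555215581184^2 = 131046309360030956735917227964932955078950997486894841856

Result: 131046309360030956735917227964932955078950997486894841856
Multiplications needed: 7 (7 lines after 12^1)

12^52 = 131046309360030956735917227964932955078950997486894841856. Using exponentiation by squaring, this requires 7 multiplications. The key idea: if the exponent is even, square the half-power; if odd, multiply by the base once.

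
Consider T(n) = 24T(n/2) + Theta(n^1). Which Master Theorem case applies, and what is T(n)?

Master Theorem for T(n) = 24T(n/2) + O(n^1):

a = 24, b = 2, c = 1
log_b(a) = log_2(24) = 4.5850

Case 1: c = 1 < log_2(24) = 4.5850
T(n) = O(n^(log_2 24))

For T(n) = 24T(n/2) + O(n^1): log_2(24) = 4.5850. This is Case 1 of the Master Theorem (c < log_b(a), work dominated by leaves), giving O(n^(log_2 24)).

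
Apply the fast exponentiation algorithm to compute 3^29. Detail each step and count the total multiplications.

Computing 3^29 by squaring (build up from 3^1; each line after the first costs one multiplication):

3^1 = 3
3^2 = (3^1)^2 = 3^2 = 9
3^3 = 3 * 3^2 = 3 * 9 = 27
3^6 = (3^3)^2 = 27^2 = 729
3^7 = 3 * 3^6 = 3 * 729 = 2187
3^14 = (3^7)^2 = 2187^2 = 4782969
3^28 = (3^14)^2 = 4782969^2 = 22876792454961
3^29 = 3 * 3^28 = 3 * 22876792454961 = 68630377364883

Result: 68630377364883
Multiplications needed: 7 (7 lines after 3^1)

3^29 = 68630377364883. Using exponentiation by squaring, this requires 7 multiplications. The key idea: if the exponent is even, square the half-power; if odd, multiply by the base once.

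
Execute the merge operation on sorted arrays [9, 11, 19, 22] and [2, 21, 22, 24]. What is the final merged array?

Merging process:

Compare 9 vs 2: take 2 from right. Merged: [2]
Compare 9 vs 21: take 9 from left. Merged: [2, 9]
Compare 11 vs 21: take 11 from left. Merged: [2, 9, 11]
Compare 19 vs 21: take 19 from left. Merged: [2, 9, 11, 19]
Compare 22 vs 21: take 21 from right. Merged: [2, 9, 11, 19, 21]
Compare 22 vs 22: take 22 from left. Merged: [2, 9, 11, 19, 21, 22]
Append remaining from right: [22, 24]. Merged: [2, 9, 11, 19, 21, 22, 22, 24]

Final merged array: [2, 9, 11, 19, 21, 22, 22, 24]
Total comparisons: 6

The merged array is [2, 9, 11, 19, 21, 22, 22, 24], requiring 6 comparisons. The merge step runs in O(n) time where n is the total number of elements.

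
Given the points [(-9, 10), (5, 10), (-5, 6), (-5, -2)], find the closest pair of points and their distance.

Computing all pairwise distances among 4 points:

d((-9, 10), (5, 10)) = 14.0
d((-9, 10), (-5, 6)) = 5.6569 <-- minimum
d((-9, 10), (-5, -2)) = 12.6491
d((5, 10), (-5, 6)) = 10.7703
d((5, 10), (-5, -2)) = 15.6205
d((-5, 6), (-5, -2)) = 8.0

Closest pair: (-9, 10) and (-5, 6) with distance 5.6569

The closest pair is (-9, 10) and (-5, 6) with Euclidean distance 5.6569. For 4 points, brute-force pairwise comparison is shown above. For large n, the divide-and-conquer algorithm (sort by x, recurse on halves, check the dividing strip) achieves O(n log n).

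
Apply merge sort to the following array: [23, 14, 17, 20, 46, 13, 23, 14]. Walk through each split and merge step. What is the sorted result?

Merge sort trace:

Split: [23, 14, 17, 20, 46, 13, 23, 14] -> [23, 14, 17, 20] and [46, 13, 23, 14]
  Split: [23, 14, 17, 20] -> [23, 14] and [17, 20]
    Split: [23, 14] -> [23] and [14]
    Merge: [23] + [14] -> [14, 23]
    Split: [17, 20] -> [17] and [20]
    Merge: [17] + [20] -> [17, 20]
  Merge: [14, 23] + [17, 20] -> [14, 17, 20, 23]
  Split: [46, 13, 23, 14] -> [46, 13] and [23, 14]
    Split: [46, 13] -> [46] and [13]
    Merge: [46] + [13] -> [13, 46]
    Split: [23, 14] -> [23] and [14]
    Merge: [23] + [14] -> [14, 23]
  Merge: [13, 46] + [14, 23] -> [13, 14, 23, 46]
Merge: [14, 17, 20, 23] + [13, 14, 23, 46] -> [13, 14, 14, 17, 20, 23, 23, 46]

Final sorted array: [13, 14, 14, 17, 20, 23, 23, 46]

The merge sort proceeds by recursively splitting the array and merging sorted halves.
After all merges, the sorted array is [13, 14, 14, 17, 20, 23, 23, 46].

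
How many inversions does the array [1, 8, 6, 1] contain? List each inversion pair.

Finding inversions in [1, 8, 6, 1]:

(1, 2): arr[1]=8 > arr[2]=6
(1, 3): arr[1]=8 > arr[3]=1
(2, 3): arr[2]=6 > arr[3]=1

Total inversions: 3

The array has 3 inversion(s): (1,2), (1,3), (2,3). Each pair (i,j) satisfies i < j and arr[i] > arr[j].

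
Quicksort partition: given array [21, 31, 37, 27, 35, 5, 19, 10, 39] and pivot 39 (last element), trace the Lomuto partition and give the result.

Lomuto partition with pivot = 39:

Initial array: [21, 31, 37, 27, 35, 5, 19, 10, 39]

arr[0]=21 <= 39: swap with position 0, array becomes [21, 31, 37, 27, 35, 5, 19, 10, 39]
arr[1]=31 <= 39: swap with position 1, array becomes [21, 31, 37, 27, 35, 5, 19, 10, 39]
arr[2]=37 <= 39: swap with position 2, array becomes [21, 31, 37, 27, 35, 5, 19, 10, 39]
arr[3]=27 <= 39: swap with position 3, array becomes [21, 31, 37, 27, 35, 5, 19, 10, 39]
arr[4]=35 <= 39: swap with position 4, array becomes [21, 31, 37, 27, 35, 5, 19, 10, 39]
arr[5]=5 <= 39: swap with position 5, array becomes [21, 31, 37, 27, 35, 5, 19, 10, 39]
arr[6]=19 <= 39: swap with position 6, array becomes [21, 31, 37, 27, 35, 5, 19, 10, 39]
arr[7]=10 <= 39: swap with position 7, array becomes [21, 31, 37, 27, 35, 5, 19, 10, 39]

Place pivot at position 8: [21, 31, 37, 27, 35, 5, 19, 10, 39]
Pivot position: 8

After partitioning with pivot 39, the array becomes [21, 31, 37, 27, 35, 5, 19, 10, 39]. The pivot is placed at index 8. All elements to the left of the pivot are <= 39, and all elements to the right are > 39.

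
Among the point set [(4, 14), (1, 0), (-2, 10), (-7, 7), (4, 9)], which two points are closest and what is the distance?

Computing all pairwise distances among 5 points:

d((4, 14), (1, 0)) = 14.3178
d((4, 14), (-2, 10)) = 7.2111
d((4, 14), (-7, 7)) = 13.0384
d((4, 14), (4, 9)) = 5.0 <-- minimum
d((1, 0), (-2, 10)) = 10.4403
d((1, 0), (-7, 7)) = 10.6301
d((1, 0), (4, 9)) = 9.4868
d((-2, 10), (-7, 7)) = 5.831
d((-2, 10), (4, 9)) = 6.0828
d((-7, 7), (4, 9)) = 11.1803

Closest pair: (4, 14) and (4, 9) with distance 5.0

The closest pair is (4, 14) and (4, 9) with Euclidean distance 5.0. For 5 points, brute-force pairwise comparison is shown above. For large n, the divide-and-conquer algorithm (sort by x, recurse on halves, check the dividing strip) achieves O(n log n).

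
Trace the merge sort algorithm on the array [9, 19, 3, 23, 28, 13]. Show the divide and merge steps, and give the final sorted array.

Merge sort trace:

Split: [9, 19, 3, 23, 28, 13] -> [9, 19, 3] and [23, 28, 13]
  Split: [9, 19, 3] -> [9] and [19, 3]
    Split: [19, 3] -> [19] and [3]
    Merge: [19] + [3] -> [3, 19]
  Merge: [9] + [3, 19] -> [3, 9, 19]
  Split: [23, 28, 13] -> [23] and [28, 13]
    Split: [28, 13] -> [28] and [13]
    Merge: [28] + [13] -> [13, 28]
  Merge: [23] + [13, 28] -> [13, 23, 28]
Merge: [3, 9, 19] + [13, 23, 28] -> [3, 9, 13, 19, 23, 28]

Final sorted array: [3, 9, 13, 19, 23, 28]

The merge sort proceeds by recursively splitting the array and merging sorted halves.
After all merges, the sorted array is [3, 9, 13, 19, 23, 28].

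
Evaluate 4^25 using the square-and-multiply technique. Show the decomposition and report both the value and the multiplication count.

Computing 4^25 by squaring (build up from 4^1; each line after the first costs one multiplication):

4^1 = 4
4^2 = (4^1)^2 = 4^2 = 16
4^3 = 4 * 4^2 = 4 * 16 = 64
4^6 = (4^3)^2 = 64^2 = 4096
4^12 = (4^6)^2 = 4096^2 = 16777216
4^24 = (4^12)^2 = 16777216^2 = 281474976710656
4^25 = 4 * 4^24 = 4 * 281474976710656 = 1125899906842624

Result: 1125899906842624
Multiplications needed: 6 (6 lines after 4^1)

4^25 = 1125899906842624. Using exponentiation by squaring, this requires 6 multiplications. The key idea: if the exponent is even, square the half-power; if odd, multiply by the base once.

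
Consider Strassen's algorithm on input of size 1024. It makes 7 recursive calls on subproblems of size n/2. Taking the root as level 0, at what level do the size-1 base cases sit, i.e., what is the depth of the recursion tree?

For divide and conquer with division factor 2:

Problem sizes at each level:
Level 0: 1024
Level 1: 512
Level 2: 256
Level 3: 128
Level 4: 64
Level 5: 32
Level 6: 16
Level 7: 8
Level 8: 4
Level 9: 2
Level 10: 1

The root is level 0 and the size-1 base case is level 10 (the tree spans levels 0 through 10, i.e. 11 levels counting the root), so the depth is the number of divisions: log_2(1024) = 10

The recursion tree depth is log_2(1024) = 10. At each level, the problem size is divided by 2, so it takes 10 divisions to reduce to a base case of size 1. The algorithm makes 7 recursive calls at each level.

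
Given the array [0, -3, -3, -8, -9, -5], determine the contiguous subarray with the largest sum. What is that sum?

Using Kadane's algorithm on [0, -3, -3, -8, -9, -5]:

Scanning through the array:
Position 1 (value -3): max_ending_here = -3, max_so_far = 0
Position 2 (value -3): max_ending_here = -3, max_so_far = 0
Position 3 (value -8): max_ending_here = -8, max_so_far = 0
Position 4 (value -9): max_ending_here = -9, max_so_far = 0
Position 5 (value -5): max_ending_here = -5, max_so_far = 0

Maximum subarray: [0]
Maximum sum: 0

The maximum subarray is [0] with sum 0. This subarray runs from index 0 to index 0.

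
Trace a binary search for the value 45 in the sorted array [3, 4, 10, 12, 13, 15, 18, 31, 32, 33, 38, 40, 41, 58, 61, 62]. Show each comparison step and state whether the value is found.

Binary search for 45 in [3, 4, 10, 12, 13, 15, 18, 31, 32, 33, 38, 40, 41, 58, 61, 62]:

lo=0, hi=15, mid=7, arr[mid]=31 -> 31 < 45, search right half
lo=8, hi=15, mid=11, arr[mid]=40 -> 40 < 45, search right half
lo=12, hi=15, mid=13, arr[mid]=58 -> 58 > 45, search left half
lo=12, hi=12, mid=12, arr[mid]=41 -> 41 < 45, search right half
lo=13 > hi=12, target 45 not found

Binary search determines that 45 is not in the array after 4 comparisons. The search space was exhausted without finding the target.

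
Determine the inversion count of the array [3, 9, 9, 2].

Finding inversions in [3, 9, 9, 2]:

(0, 3): arr[0]=3 > arr[3]=2
(1, 3): arr[1]=9 > arr[3]=2
(2, 3): arr[2]=9 > arr[3]=2

Total inversions: 3

The array has 3 inversion(s): (0,3), (1,3), (2,3). Each pair (i,j) satisfies i < j and arr[i] > arr[j].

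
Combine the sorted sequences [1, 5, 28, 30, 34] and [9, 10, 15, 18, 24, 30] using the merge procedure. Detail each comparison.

Merging process:

Compare 1 vs 9: take 1 from left. Merged: [1]
Compare 5 vs 9: take 5 from left. Merged: [1, 5]
Compare 28 vs 9: take 9 from right. Merged: [1, 5, 9]
Compare 28 vs 10: take 10 from right. Merged: [1, 5, 9, 10]
Compare 28 vs 15: take 15 from right. Merged: [1, 5, 9, 10, 15]
Compare 28 vs 18: take 18 from right. Merged: [1, 5, 9, 10, 15, 18]
Compare 28 vs 24: take 24 from right. Merged: [1, 5, 9, 10, 15, 18, 24]
Compare 28 vs 30: take 28 from left. Merged: [1, 5, 9, 10, 15, 18, 24, 28]
Compare 30 vs 30: take 30 from left. Merged: [1, 5, 9, 10, 15, 18, 24, 28, 30]
Compare 34 vs 30: take 30 from right. Merged: [1, 5, 9, 10, 15, 18, 24, 28, 30, 30]
Append remaining from left: [34]. Merged: [1, 5, 9, 10, 15, 18, 24, 28, 30, 30, 34]

Final merged array: [1, 5, 9, 10, 15, 18, 24, 28, 30, 30, 34]
Total comparisons: 10

The merged array is [1, 5, 9, 10, 15, 18, 24, 28, 30, 30, 34], requiring 10 comparisons. The merge step runs in O(n) time where n is the total number of elements.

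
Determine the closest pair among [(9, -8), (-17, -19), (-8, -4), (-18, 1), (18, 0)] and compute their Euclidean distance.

Computing all pairwise distances among 5 points:

d((9, -8), (-17, -19)) = 28.2312
d((9, -8), (-8, -4)) = 17.4642
d((9, -8), (-18, 1)) = 28.4605
d((9, -8), (18, 0)) = 12.0416
d((-17, -19), (-8, -4)) = 17.4929
d((-17, -19), (-18, 1)) = 20.025
d((-17, -19), (18, 0)) = 39.8246
d((-8, -4), (-18, 1)) = 11.1803 <-- minimum
d((-8, -4), (18, 0)) = 26.3059
d((-18, 1), (18, 0)) = 36.0139

Closest pair: (-8, -4) and (-18, 1) with distance 11.1803

The closest pair is (-8, -4) and (-18, 1) with Euclidean distance 11.1803. For 5 points, brute-force pairwise comparison is shown above. For large n, the divide-and-conquer algorithm (sort by x, recurse on halves, check the dividing strip) achieves O(n log n).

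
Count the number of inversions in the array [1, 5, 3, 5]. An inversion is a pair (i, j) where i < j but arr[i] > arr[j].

Finding inversions in [1, 5, 3, 5]:

(1, 2): arr[1]=5 > arr[2]=3

Total inversions: 1

The array has 1 inversion(s): (1,2). Each pair (i,j) satisfies i < j and arr[i] > arr[j].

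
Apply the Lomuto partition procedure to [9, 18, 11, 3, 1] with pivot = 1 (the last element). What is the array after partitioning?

Lomuto partition with pivot = 1:

Initial array: [9, 18, 11, 3, 1]

arr[0]=9 > 1: no swap
arr[1]=18 > 1: no swap
arr[2]=11 > 1: no swap
arr[3]=3 > 1: no swap

Place pivot at position 0: [1, 18, 11, 3, 9]
Pivot position: 0

After partitioning with pivot 1, the array becomes [1, 18, 11, 3, 9]. The pivot is placed at index 0. All elements to the left of the pivot are <= 1, and all elements to the right are > 1.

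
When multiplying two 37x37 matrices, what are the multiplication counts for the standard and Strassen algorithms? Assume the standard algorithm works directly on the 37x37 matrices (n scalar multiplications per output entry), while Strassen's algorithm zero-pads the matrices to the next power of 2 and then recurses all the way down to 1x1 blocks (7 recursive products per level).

Matrix multiplication for 37x37 matrices:

Strassen's algorithm requires power-of-2 dimensions. Pad 37x37 to 64x64 (next power of 2).

Standard algorithm: 37^3 = 50653 multiplications
Strassen's algorithm: 7^(log2(64)) = 7^6 = 117649 multiplications
Difference: 50653 - 117649 = -66996 (Strassen uses MORE here due to padding overhead — for small or just-over-power-of-2 n, padding can outweigh the per-level savings)

Standard: 50653 multiplications (37^3). Strassen: 117649 multiplications (7^6, after padding to 64x64). Strassen reduces 8 recursive multiplications to 7 at each level.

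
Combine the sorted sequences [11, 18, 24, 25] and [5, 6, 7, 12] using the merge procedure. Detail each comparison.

Merging process:

Compare 11 vs 5: take 5 from right. Merged: [5]
Compare 11 vs 6: take 6 from right. Merged: [5, 6]
Compare 11 vs 7: take 7 from right. Merged: [5, 6, 7]
Compare 11 vs 12: take 11 from left. Merged: [5, 6, 7, 11]
Compare 18 vs 12: take 12 from right. Merged: [5, 6, 7, 11, 12]
Append remaining from left: [18, 24, 25]. Merged: [5, 6, 7, 11, 12, 18, 24, 25]

Final merged array: [5, 6, 7, 11, 12, 18, 24, 25]
Total comparisons: 5

The merged array is [5, 6, 7, 11, 12, 18, 24, 25], requiring 5 comparisons. The merge step runs in O(n) time where n is the total number of elements.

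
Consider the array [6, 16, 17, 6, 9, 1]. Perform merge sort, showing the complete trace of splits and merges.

Merge sort trace:

Split: [6, 16, 17, 6, 9, 1] -> [6, 16, 17] and [6, 9, 1]
  Split: [6, 16, 17] -> [6] and [16, 17]
    Split: [16, 17] -> [16] and [17]
    Merge: [16] + [17] -> [16, 17]
  Merge: [6] + [16, 17] -> [6, 16, 17]
  Split: [6, 9, 1] -> [6] and [9, 1]
    Split: [9, 1] -> [9] and [1]
    Merge: [9] + [1] -> [1, 9]
  Merge: [6] + [1, 9] -> [1, 6, 9]
Merge: [6, 16, 17] + [1, 6, 9] -> [1, 6, 6, 9, 16, 17]

Final sorted array: [1, 6, 6, 9, 16, 17]

The merge sort proceeds by recursively splitting the array and merging sorted halves.
After all merges, the sorted array is [1, 6, 6, 9, 16, 17].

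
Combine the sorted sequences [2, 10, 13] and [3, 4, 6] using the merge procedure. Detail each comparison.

Merging process:

Compare 2 vs 3: take 2 from left. Merged: [2]
Compare 10 vs 3: take 3 from right. Merged: [2, 3]
Compare 10 vs 4: take 4 from right. Merged: [2, 3, 4]
Compare 10 vs 6: take 6 from right. Merged: [2, 3, 4, 6]
Append remaining from left: [10, 13]. Merged: [2, 3, 4, 6, 10, 13]

Final merged array: [2, 3, 4, 6, 10, 13]
Total comparisons: 4

The merged array is [2, 3, 4, 6, 10, 13], requiring 4 comparisons. The merge step runs in O(n) time where n is the total number of elements.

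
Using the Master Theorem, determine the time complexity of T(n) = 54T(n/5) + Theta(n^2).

Master Theorem for T(n) = 54T(n/5) + O(n^2):

a = 54, b = 5, c = 2
log_b(a) = log_5(54) = 2.4785

Case 1: c = 2 < log_5(54) = 2.4785
T(n) = O(n^(log_5 54))

For T(n) = 54T(n/5) + O(n^2): log_5(54) = 2.4785. This is Case 1 of the Master Theorem (c < log_b(a), work dominated by leaves), giving O(n^(log_5 54)).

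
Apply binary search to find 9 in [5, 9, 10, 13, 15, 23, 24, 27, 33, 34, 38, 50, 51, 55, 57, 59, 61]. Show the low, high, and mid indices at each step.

Binary search for 9 in [5, 9, 10, 13, 15, 23, 24, 27, 33, 34, 38, 50, 51, 55, 57, 59, 61]:

lo=0, hi=16, mid=8, arr[mid]=33 -> 33 > 9, search left half
lo=0, hi=7, mid=3, arr[mid]=13 -> 13 > 9, search left half
lo=0, hi=2, mid=1, arr[mid]=9 -> Found target at index 1!

Binary search finds 9 at index 1 after 3 comparisons. The search repeatedly halves the search space by comparing with the middle element.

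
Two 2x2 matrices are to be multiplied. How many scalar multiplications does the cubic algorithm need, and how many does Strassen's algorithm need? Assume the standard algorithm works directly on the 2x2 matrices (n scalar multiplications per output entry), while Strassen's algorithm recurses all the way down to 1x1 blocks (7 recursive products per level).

Matrix multiplication for 2x2 matrices:

Standard algorithm: 2^3 = 8 multiplications
Strassen's algorithm: 7^(log2(2)) = 7^1 = 7 multiplications
Savings: 8 - 7 = 1 multiplications

Standard: 8 multiplications (2^3). Strassen: 7 multiplications (7^1). Strassen reduces 8 recursive multiplications to 7 at each level.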